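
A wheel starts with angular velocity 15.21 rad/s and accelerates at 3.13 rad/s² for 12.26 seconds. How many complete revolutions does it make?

θ = ω₀t + ½αt² = 15.21×12.26 + ½×3.13×12.26² = 421.705994 rad
Total revolutions = θ/(2π) = 421.705994/(2π) = 67.12
Complete revolutions = ⌊67.12⌋ = 67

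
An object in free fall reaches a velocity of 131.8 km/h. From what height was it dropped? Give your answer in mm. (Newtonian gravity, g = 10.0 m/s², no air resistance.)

v = 131.8 km/h × 0.2777777777777778 = 36.6111 m/s
h = v² / (2g) = 36.6111² / (2 × 10.0) = 67.0186 m
h = 67.0186 m / 0.001 = 67020 mm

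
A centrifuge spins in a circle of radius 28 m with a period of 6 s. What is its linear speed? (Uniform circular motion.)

v = 2πr/T = 2π×28/6 = 29.32 m/s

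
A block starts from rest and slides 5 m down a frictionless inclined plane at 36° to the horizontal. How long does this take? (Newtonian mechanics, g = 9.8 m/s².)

a = g sin(θ) = 9.8 × sin(36°) = 5.7603 m/s²
t = √(2d/a) = √(2 × 5 / 5.7603) = 1.32 s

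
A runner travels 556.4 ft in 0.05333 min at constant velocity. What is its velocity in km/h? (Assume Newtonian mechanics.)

d = 556.4 ft × 0.3048 = 169.591 m
t = 0.05333 min × 60.0 = 3.1998 s
v = d / t = 169.591 / 3.1998 = 53.0005 m/s
v = 53.0005 m/s / 0.2777777777777778 = 190.8 km/h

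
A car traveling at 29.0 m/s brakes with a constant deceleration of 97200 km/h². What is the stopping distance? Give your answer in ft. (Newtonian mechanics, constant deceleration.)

a = 97200 km/h² × 7.716049382716049e-05 = 7.5 m/s²
d = v₀² / (2a) = 29.0² / (2 × 7.5) = 841.0 / 15.0 = 56.0667 m
d = 56.0667 m / 0.3048 = 183.9 ft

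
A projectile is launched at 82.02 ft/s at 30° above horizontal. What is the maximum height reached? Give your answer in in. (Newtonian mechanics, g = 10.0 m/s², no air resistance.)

v₀ = 82.02 ft/s × 0.3048 = 24.9997 m/s
H = v₀² × sin²(θ) / (2g) = 24.9997² × sin(30°)² / (2 × 10.0) = 624.985 × 0.25 / 20.0 = 7.81231 m
H = 7.81231 m / 0.0254 = 307.6 in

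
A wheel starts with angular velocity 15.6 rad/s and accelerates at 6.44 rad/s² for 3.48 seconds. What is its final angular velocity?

ω = ω₀ + αt = 15.6 + 6.44 × 3.48 = 38.01 rad/s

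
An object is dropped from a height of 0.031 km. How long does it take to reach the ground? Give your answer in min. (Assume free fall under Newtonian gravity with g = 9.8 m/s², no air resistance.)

h = 0.031 km × 1000.0 = 31.0 m
t = √(2h/g) = √(2 × 31.0 / 9.8) = 2.51526 s
t = 2.51526 s / 60.0 = 0.04192 min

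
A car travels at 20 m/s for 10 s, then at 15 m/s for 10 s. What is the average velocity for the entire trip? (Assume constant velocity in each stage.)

d₁ = v₁t₁ = 20 × 10 = 200 m
d₂ = v₂t₂ = 15 × 10 = 150 m
d_total = 350 m, t_total = 20 s
v_avg = d_total/t_total = 350/20 = 17.5 m/s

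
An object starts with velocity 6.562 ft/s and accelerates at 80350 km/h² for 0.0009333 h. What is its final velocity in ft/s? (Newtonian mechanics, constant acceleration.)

v₀ = 6.562 ft/s × 0.3048 = 2.0001 m/s
a = 80350 km/h² × 7.716049382716049e-05 = 6.19985 m/s²
t = 0.0009333 h × 3600.0 = 3.35988 s
v = v₀ + a × t = 2.0001 + 6.19985 × 3.35988 = 22.8309 m/s
v = 22.8309 m/s / 0.3048 = 74.9 ft/s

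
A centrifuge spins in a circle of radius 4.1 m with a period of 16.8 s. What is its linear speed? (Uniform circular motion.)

v = 2πr/T = 2π×4.1/16.8 = 1.53 m/s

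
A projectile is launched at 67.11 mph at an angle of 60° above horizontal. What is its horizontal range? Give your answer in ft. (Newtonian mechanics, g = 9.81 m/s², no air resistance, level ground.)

v₀ = 67.11 mph × 0.44704 = 30.0009 m/s
R = v₀² × sin(2θ) / g = 30.0009² × sin(2 × 60°) / 9.81 = 900.054 × 0.866025 / 9.81 = 79.4566 m
R = 79.4566 m / 0.3048 = 260.7 ft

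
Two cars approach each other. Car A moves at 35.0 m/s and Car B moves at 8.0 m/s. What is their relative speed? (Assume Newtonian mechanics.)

v_rel = v_A + v_B = 35.0 + 8.0 = 43.0 m/s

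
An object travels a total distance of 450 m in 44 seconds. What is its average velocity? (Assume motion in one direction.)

v_avg = Δd / Δt = 450 / 44 = 10.23 m/s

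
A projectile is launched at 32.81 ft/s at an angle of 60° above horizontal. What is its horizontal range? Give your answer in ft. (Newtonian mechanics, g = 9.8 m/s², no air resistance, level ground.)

v₀ = 32.81 ft/s × 0.3048 = 10.0005 m/s
R = v₀² × sin(2θ) / g = 10.0005² × sin(2 × 60°) / 9.8 = 100.01 × 0.866025 / 9.8 = 8.83787 m
R = 8.83787 m / 0.3048 = 29.0 ft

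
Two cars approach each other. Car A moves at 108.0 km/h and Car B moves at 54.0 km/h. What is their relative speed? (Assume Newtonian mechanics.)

v_rel = v_A + v_B = 108.0 + 54.0 = 162.0 km/h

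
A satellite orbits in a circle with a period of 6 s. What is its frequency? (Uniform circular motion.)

f = 1/T = 1/6 = 0.1667 Hz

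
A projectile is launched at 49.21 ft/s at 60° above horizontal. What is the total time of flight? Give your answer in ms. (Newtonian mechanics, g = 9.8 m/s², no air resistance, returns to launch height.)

v₀ = 49.21 ft/s × 0.3048 = 14.9992 m/s
T = 2 × v₀ × sin(θ) / g = 2 × 14.9992 × sin(60°) / 9.8 = 2 × 14.9992 × 0.866025 / 9.8 = 2.65096 s
T = 2.65096 s / 0.001 = 2651 ms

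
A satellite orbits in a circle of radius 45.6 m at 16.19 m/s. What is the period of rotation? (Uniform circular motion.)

T = 2πr/v = 2π×45.6/16.19 = 17.7 s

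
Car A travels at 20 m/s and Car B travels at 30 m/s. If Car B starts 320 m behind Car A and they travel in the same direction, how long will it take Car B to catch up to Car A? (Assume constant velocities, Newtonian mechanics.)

Relative speed: v_rel = 30 - 20 = 10 m/s
Time to catch: t = d₀/v_rel = 320/10 = 32.0 s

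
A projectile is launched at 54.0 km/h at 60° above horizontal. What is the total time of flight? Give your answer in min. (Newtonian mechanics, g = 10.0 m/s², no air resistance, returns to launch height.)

v₀ = 54.0 km/h × 0.2777777777777778 = 15.0 m/s
T = 2 × v₀ × sin(θ) / g = 2 × 15.0 × sin(60°) / 10.0 = 2 × 15.0 × 0.866025 / 10.0 = 2.59808 s
T = 2.59808 s / 60.0 = 0.0433 min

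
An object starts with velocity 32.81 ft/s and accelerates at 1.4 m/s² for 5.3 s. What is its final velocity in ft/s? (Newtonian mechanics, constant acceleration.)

v₀ = 32.81 ft/s × 0.3048 = 10.0005 m/s
v = v₀ + a × t = 10.0005 + 1.4 × 5.3 = 17.4205 m/s
v = 17.4205 m/s / 0.3048 = 57.15 ft/s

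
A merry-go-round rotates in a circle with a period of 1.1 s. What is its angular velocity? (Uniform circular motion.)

ω = 2π/T = 2π/1.1 = 5.712 rad/s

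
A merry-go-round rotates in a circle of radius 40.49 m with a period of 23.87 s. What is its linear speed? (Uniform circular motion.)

v = 2πr/T = 2π×40.49/23.87 = 10.66 m/s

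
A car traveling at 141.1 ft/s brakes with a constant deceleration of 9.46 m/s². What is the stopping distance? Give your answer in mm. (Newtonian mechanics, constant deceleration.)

v₀ = 141.1 ft/s × 0.3048 = 43.0073 m/s
d = v₀² / (2a) = 43.0073² / (2 × 9.46) = 1849.63 / 18.92 = 97.7606 m
d = 97.7606 m / 0.001 = 97760 mm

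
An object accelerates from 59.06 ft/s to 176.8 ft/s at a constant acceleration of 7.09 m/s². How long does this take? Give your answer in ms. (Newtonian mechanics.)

v₀ = 59.06 ft/s × 0.3048 = 18.0015 m/s
v = 176.8 ft/s × 0.3048 = 53.8886 m/s
t = (v - v₀) / a = (53.8886 - 18.0015) / 7.09 = 5.06165 s
t = 5.06165 s / 0.001 = 5062 ms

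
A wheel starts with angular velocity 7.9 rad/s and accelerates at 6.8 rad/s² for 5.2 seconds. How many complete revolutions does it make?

θ = ω₀t + ½αt² = 7.9×5.2 + ½×6.8×5.2² = 133.016 rad
Total revolutions = θ/(2π) = 133.016/(2π) = 21.17
Complete revolutions = ⌊21.17⌋ = 21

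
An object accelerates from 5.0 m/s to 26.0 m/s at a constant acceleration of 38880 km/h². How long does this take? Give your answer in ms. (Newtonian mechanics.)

a = 38880 km/h² × 7.716049382716049e-05 = 3.0 m/s²
t = (v - v₀) / a = (26.0 - 5.0) / 3.0 = 7.0 s
t = 7.0 s / 0.001 = 7000 ms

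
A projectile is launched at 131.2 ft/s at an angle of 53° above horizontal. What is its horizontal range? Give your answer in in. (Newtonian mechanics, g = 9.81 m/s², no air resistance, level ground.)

v₀ = 131.2 ft/s × 0.3048 = 39.9898 m/s
R = v₀² × sin(2θ) / g = 39.9898² × sin(2 × 53°) / 9.81 = 1599.18 × 0.961262 / 9.81 = 156.7 m
R = 156.7 m / 0.0254 = 6169 in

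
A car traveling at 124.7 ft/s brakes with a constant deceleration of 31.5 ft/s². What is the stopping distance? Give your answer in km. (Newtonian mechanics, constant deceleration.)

v₀ = 124.7 ft/s × 0.3048 = 38.0086 m/s
a = 31.5 ft/s² × 0.3048 = 9.6012 m/s²
d = v₀² / (2a) = 38.0086² / (2 × 9.6012) = 1444.65 / 19.2024 = 75.2328 m
d = 75.2328 m / 1000.0 = 0.07523 km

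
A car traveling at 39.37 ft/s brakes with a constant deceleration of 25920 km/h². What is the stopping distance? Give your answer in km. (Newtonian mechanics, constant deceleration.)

v₀ = 39.37 ft/s × 0.3048 = 12.0 m/s
a = 25920 km/h² × 7.716049382716049e-05 = 2.0 m/s²
d = v₀² / (2a) = 12.0² / (2 × 2.0) = 144.0 / 4.0 = 36.0 m
d = 36.0 m / 1000.0 = 0.036 km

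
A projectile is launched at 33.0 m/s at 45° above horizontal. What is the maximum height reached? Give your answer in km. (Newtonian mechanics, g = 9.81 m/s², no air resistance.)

H = v₀² × sin²(θ) / (2g) = 33.0² × sin(45°)² / (2 × 9.81) = 1089.0 × 0.5 / 19.62 = 27.7523 m
H = 27.7523 m / 1000.0 = 0.02775 km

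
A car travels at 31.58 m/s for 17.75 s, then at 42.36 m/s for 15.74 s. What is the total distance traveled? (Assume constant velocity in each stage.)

d₁ = v₁t₁ = 31.58 × 17.75 = 560.545 m
d₂ = v₂t₂ = 42.36 × 15.74 = 666.7464 m
d_total = 560.545 + 666.7464 = 1227.29 m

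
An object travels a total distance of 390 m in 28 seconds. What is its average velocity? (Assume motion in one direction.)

v_avg = Δd / Δt = 390 / 28 = 13.93 m/s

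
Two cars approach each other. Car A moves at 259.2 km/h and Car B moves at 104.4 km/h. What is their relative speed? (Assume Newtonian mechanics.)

v_rel = v_A + v_B = 259.2 + 104.4 = 363.6 km/h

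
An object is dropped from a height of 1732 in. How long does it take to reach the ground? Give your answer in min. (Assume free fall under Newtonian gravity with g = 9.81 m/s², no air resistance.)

h = 1732 in × 0.0254 = 43.9928 m
t = √(2h/g) = √(2 × 43.9928 / 9.81) = 2.99482 s
t = 2.99482 s / 60.0 = 0.04991 min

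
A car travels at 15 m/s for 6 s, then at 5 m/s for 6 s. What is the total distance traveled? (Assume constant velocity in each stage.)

d₁ = v₁t₁ = 15 × 6 = 90 m
d₂ = v₂t₂ = 5 × 6 = 30 m
d_total = 90 + 30 = 120 m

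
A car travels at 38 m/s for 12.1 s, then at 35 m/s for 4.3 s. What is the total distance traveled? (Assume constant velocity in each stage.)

d₁ = v₁t₁ = 38 × 12.1 = 459.8 m
d₂ = v₂t₂ = 35 × 4.3 = 150.5 m
d_total = 459.8 + 150.5 = 610.3 m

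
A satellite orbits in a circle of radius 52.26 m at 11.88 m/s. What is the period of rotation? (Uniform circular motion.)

T = 2πr/v = 2π×52.26/11.88 = 27.64 s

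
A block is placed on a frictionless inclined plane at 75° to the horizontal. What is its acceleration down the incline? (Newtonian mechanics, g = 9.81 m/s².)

a = g sin(θ) = 9.81 × sin(75°) = 9.81 × 0.9659 = 9.48 m/s²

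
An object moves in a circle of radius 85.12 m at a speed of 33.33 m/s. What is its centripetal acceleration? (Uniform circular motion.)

a_c = v²/r = 33.33²/85.12 = 1110.8889/85.12 = 13.05 m/s²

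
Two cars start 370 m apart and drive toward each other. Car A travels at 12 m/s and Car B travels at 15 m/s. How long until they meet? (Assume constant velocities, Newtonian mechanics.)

Combined speed: v_combined = 12 + 15 = 27 m/s
Time to meet: t = d/v_combined = 370/27 = 13.7 s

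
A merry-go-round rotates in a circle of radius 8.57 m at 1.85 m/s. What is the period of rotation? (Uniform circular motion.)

T = 2πr/v = 2π×8.57/1.85 = 29.11 s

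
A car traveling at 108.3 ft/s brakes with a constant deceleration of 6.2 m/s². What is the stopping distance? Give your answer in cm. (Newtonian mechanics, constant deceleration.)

v₀ = 108.3 ft/s × 0.3048 = 33.00984 m/s
d = v₀² / (2a) = 33.00984² / (2 × 6.2) = 1089.6495 / 12.4 = 87.87496 m
d = 87.87496 m / 0.01 = 8787 cm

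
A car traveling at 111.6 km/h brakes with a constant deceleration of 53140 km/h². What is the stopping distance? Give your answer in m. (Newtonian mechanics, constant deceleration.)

v₀ = 111.6 km/h × 0.2777777777777778 = 31.0 m/s
a = 53140 km/h² × 7.716049382716049e-05 = 4.10031 m/s²
d = v₀² / (2a) = 31.0² / (2 × 4.10031) = 961.0 / 8.20062 = 117.2 m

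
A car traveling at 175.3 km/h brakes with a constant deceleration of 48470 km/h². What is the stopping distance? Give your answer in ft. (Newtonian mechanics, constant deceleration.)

v₀ = 175.3 km/h × 0.2777777777777778 = 48.6944 m/s
a = 48470 km/h² × 7.716049382716049e-05 = 3.73997 m/s²
d = v₀² / (2a) = 48.6944² / (2 × 3.73997) = 2371.14 / 7.47994 = 317.0 m
d = 317.0 m / 0.3048 = 1040 ft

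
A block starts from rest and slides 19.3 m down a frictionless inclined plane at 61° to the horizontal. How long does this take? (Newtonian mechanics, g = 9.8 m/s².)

a = g sin(θ) = 9.8 × sin(61°) = 8.5713 m/s²
t = √(2d/a) = √(2 × 19.3 / 8.5713) = 2.12 s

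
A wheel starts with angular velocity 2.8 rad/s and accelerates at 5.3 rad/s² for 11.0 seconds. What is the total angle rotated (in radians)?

θ = ω₀t + ½αt² = 2.8×11.0 + ½×5.3×11.0² = 351.45 rad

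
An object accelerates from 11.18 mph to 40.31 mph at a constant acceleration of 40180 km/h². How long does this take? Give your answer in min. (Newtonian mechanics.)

v₀ = 11.18 mph × 0.44704 = 4.99791 m/s
v = 40.31 mph × 0.44704 = 18.0202 m/s
a = 40180 km/h² × 7.716049382716049e-05 = 3.10031 m/s²
t = (v - v₀) / a = (18.0202 - 4.99791) / 3.10031 = 4.20032 s
t = 4.20032 s / 60.0 = 0.07001 min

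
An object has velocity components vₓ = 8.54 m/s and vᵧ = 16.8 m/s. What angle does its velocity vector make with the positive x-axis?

θ = arctan(vᵧ/vₓ) = arctan(16.8/8.54) = 63.05°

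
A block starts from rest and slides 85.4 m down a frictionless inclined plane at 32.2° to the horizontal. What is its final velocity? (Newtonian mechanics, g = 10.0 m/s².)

a = g sin(θ) = 10.0 × sin(32.2°) = 5.3288 m/s²
v = √(2ad) = √(2 × 5.3288 × 85.4) = 30.17 m/s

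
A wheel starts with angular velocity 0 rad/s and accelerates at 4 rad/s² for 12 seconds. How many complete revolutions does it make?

θ = ω₀t + ½αt² = 0×12 + ½×4×12² = 288.0 rad
Total revolutions = θ/(2π) = 288.0/(2π) = 45.84
Complete revolutions = ⌊45.84⌋ = 45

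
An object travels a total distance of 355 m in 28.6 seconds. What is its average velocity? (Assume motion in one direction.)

v_avg = Δd / Δt = 355 / 28.6 = 12.41 m/s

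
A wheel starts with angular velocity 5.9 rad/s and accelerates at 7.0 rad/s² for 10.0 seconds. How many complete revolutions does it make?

θ = ω₀t + ½αt² = 5.9×10.0 + ½×7.0×10.0² = 409.0 rad
Total revolutions = θ/(2π) = 409.0/(2π) = 65.09
Complete revolutions = ⌊65.09⌋ = 65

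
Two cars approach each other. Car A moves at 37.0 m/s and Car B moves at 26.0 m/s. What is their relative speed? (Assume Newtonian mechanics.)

v_rel = v_A + v_B = 37.0 + 26.0 = 63.0 m/s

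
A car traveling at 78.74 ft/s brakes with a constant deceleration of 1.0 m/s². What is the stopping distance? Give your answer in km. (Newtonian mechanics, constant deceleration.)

v₀ = 78.74 ft/s × 0.3048 = 24.0 m/s
d = v₀² / (2a) = 24.0² / (2 × 1.0) = 576.0 / 2.0 = 288.0 m
d = 288.0 m / 1000.0 = 0.288 km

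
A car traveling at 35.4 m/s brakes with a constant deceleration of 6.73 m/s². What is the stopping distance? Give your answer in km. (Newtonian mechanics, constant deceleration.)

d = v₀² / (2a) = 35.4² / (2 × 6.73) = 1253.16 / 13.46 = 93.1025 m
d = 93.1025 m / 1000.0 = 0.0931 km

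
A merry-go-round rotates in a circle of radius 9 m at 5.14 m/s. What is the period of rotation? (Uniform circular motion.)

T = 2πr/v = 2π×9/5.14 = 11.0 s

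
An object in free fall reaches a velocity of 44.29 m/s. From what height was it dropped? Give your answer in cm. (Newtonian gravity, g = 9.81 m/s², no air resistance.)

h = v² / (2g) = 44.29² / (2 × 9.81) = 99.9798 m
h = 99.9798 m / 0.01 = 9998 cm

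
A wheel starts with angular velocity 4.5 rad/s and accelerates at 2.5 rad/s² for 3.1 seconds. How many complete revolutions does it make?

θ = ω₀t + ½αt² = 4.5×3.1 + ½×2.5×3.1² = 25.9625 rad
Total revolutions = θ/(2π) = 25.9625/(2π) = 4.13
Complete revolutions = ⌊4.13⌋ = 4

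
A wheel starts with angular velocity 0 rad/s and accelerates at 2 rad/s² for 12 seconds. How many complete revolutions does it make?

θ = ω₀t + ½αt² = 0×12 + ½×2×12² = 144.0 rad
Total revolutions = θ/(2π) = 144.0/(2π) = 22.92
Complete revolutions = ⌊22.92⌋ = 22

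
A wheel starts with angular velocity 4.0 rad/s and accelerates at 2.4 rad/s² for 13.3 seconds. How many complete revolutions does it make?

θ = ω₀t + ½αt² = 4.0×13.3 + ½×2.4×13.3² = 265.468 rad
Total revolutions = θ/(2π) = 265.468/(2π) = 42.25
Complete revolutions = ⌊42.25⌋ = 42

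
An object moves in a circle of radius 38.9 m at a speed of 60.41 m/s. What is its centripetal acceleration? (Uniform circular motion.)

a_c = v²/r = 60.41²/38.9 = 3649.3681/38.9 = 93.81 m/s²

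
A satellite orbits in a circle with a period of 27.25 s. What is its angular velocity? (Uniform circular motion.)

ω = 2π/T = 2π/27.25 = 0.2306 rad/s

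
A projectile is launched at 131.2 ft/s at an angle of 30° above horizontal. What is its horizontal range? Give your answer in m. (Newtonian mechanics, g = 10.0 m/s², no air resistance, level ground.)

v₀ = 131.2 ft/s × 0.3048 = 39.9898 m/s
R = v₀² × sin(2θ) / g = 39.9898² × sin(2 × 30°) / 10.0 = 1599.18 × 0.866025 / 10.0 = 138.5 m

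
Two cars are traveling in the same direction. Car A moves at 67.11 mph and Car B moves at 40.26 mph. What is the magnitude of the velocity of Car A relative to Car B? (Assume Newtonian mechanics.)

v_rel = |v_A - v_B| = |67.11 - 40.26| = 26.85 mph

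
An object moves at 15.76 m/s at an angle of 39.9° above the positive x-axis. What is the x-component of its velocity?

vₓ = v cos(θ) = 15.76 × cos(39.9°) = 12.09 m/s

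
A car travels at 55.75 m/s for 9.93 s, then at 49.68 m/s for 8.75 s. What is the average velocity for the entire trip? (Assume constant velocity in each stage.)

d₁ = v₁t₁ = 55.75 × 9.93 = 553.5975 m
d₂ = v₂t₂ = 49.68 × 8.75 = 434.7 m
d_total = 988.2975 m, t_total = 18.68 s
v_avg = d_total/t_total = 988.2975/18.68 = 52.91 m/s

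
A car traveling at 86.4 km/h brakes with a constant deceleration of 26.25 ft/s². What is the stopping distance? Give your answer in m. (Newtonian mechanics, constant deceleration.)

v₀ = 86.4 km/h × 0.2777777777777778 = 24.0 m/s
a = 26.25 ft/s² × 0.3048 = 8.001 m/s²
d = v₀² / (2a) = 24.0² / (2 × 8.001) = 576.0 / 16.002 = 36.0 m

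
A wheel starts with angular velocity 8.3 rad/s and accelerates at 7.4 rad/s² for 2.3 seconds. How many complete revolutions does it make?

θ = ω₀t + ½αt² = 8.3×2.3 + ½×7.4×2.3² = 38.663 rad
Total revolutions = θ/(2π) = 38.663/(2π) = 6.15
Complete revolutions = ⌊6.15⌋ = 6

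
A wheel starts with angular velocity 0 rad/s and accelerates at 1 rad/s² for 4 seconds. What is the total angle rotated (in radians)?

θ = ω₀t + ½αt² = 0×4 + ½×1×4² = 8.0 rad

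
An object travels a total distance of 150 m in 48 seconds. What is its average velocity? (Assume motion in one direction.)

v_avg = Δd / Δt = 150 / 48 = 3.12 m/s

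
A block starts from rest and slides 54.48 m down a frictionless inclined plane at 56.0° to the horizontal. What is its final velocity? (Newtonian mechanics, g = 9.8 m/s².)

a = g sin(θ) = 9.8 × sin(56.0°) = 8.1246 m/s²
v = √(2ad) = √(2 × 8.1246 × 54.48) = 29.75 m/s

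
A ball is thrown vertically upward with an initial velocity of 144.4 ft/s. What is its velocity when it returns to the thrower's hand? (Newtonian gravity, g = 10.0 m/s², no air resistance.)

By conservation of energy (no air resistance), the ball returns to the throw height with the same speed as launch, but directed downward.
|v_ground| = v₀ = 144.4 ft/s
v_ground = 144.4 ft/s (downward)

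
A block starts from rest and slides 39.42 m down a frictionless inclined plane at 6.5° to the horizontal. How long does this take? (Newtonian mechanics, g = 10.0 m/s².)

a = g sin(θ) = 10.0 × sin(6.5°) = 1.132 m/s²
t = √(2d/a) = √(2 × 39.42 / 1.132) = 8.35 s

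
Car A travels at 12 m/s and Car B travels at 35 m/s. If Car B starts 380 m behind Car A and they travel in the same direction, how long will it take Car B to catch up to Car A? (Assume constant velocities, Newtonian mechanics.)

Relative speed: v_rel = 35 - 12 = 23 m/s
Time to catch: t = d₀/v_rel = 380/23 = 16.52 s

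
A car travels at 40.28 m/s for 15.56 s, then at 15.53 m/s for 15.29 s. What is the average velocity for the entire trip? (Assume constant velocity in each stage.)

d₁ = v₁t₁ = 40.28 × 15.56 = 626.7568 m
d₂ = v₂t₂ = 15.53 × 15.29 = 237.4537 m
d_total = 864.2105 m, t_total = 30.85 s
v_avg = d_total/t_total = 864.2105/30.85 = 28.01 m/s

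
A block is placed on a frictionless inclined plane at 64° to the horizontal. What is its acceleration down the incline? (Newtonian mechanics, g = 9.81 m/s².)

a = g sin(θ) = 9.81 × sin(64°) = 9.81 × 0.8988 = 8.82 m/s²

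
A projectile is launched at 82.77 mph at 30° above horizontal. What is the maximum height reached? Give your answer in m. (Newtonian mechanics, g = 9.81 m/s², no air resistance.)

v₀ = 82.77 mph × 0.44704 = 37.0015 m/s
H = v₀² × sin²(θ) / (2g) = 37.0015² × sin(30°)² / (2 × 9.81) = 1369.11 × 0.25 / 19.62 = 17.45 m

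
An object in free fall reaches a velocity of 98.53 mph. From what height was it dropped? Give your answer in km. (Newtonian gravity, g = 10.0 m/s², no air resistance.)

v = 98.53 mph × 0.44704 = 44.0469 m/s
h = v² / (2g) = 44.0469² / (2 × 10.0) = 97.0065 m
h = 97.0065 m / 1000.0 = 0.09701 km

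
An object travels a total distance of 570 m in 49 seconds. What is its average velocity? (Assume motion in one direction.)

v_avg = Δd / Δt = 570 / 49 = 11.63 m/s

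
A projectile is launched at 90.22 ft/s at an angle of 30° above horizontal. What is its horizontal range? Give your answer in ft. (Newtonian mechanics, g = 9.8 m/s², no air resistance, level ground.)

v₀ = 90.22 ft/s × 0.3048 = 27.4991 m/s
R = v₀² × sin(2θ) / g = 27.4991² × sin(2 × 30°) / 9.8 = 756.201 × 0.866025 / 9.8 = 66.8254 m
R = 66.8254 m / 0.3048 = 219.2 ft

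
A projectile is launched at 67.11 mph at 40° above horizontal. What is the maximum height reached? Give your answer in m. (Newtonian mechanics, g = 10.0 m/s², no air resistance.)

v₀ = 67.11 mph × 0.44704 = 30.0009 m/s
H = v₀² × sin²(θ) / (2g) = 30.0009² × sin(40°)² / (2 × 10.0) = 900.054 × 0.413176 / 20.0 = 18.59 m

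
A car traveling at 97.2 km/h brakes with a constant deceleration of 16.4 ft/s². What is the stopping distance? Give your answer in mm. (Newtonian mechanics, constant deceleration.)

v₀ = 97.2 km/h × 0.2777777777777778 = 27.0 m/s
a = 16.4 ft/s² × 0.3048 = 4.99872 m/s²
d = v₀² / (2a) = 27.0² / (2 × 4.99872) = 729.0 / 9.99744 = 72.9187 m
d = 72.9187 m / 0.001 = 72920 mm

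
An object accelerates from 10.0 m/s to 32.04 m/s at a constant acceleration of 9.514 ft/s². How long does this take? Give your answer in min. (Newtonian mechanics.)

a = 9.514 ft/s² × 0.3048 = 2.89987 m/s²
t = (v - v₀) / a = (32.04 - 10.0) / 2.89987 = 7.60034 s
t = 7.60034 s / 60.0 = 0.1267 min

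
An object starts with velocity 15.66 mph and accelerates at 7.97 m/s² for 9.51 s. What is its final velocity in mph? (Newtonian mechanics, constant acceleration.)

v₀ = 15.66 mph × 0.44704 = 7.00065 m/s
v = v₀ + a × t = 7.00065 + 7.97 × 9.51 = 82.7953 m/s
v = 82.7953 m/s / 0.44704 = 185.2 mph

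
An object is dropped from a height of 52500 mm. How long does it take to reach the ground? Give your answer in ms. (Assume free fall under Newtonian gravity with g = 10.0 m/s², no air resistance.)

h = 52500 mm × 0.001 = 52.5 m
t = √(2h/g) = √(2 × 52.5 / 10.0) = 3.24037 s
t = 3.24037 s / 0.001 = 3240 ms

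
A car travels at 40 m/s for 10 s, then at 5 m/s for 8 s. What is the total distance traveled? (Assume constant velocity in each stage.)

d₁ = v₁t₁ = 40 × 10 = 400 m
d₂ = v₂t₂ = 5 × 8 = 40 m
d_total = 400 + 40 = 440 m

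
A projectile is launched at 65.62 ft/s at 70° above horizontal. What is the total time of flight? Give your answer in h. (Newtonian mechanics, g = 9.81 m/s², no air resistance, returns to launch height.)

v₀ = 65.62 ft/s × 0.3048 = 20.001 m/s
T = 2 × v₀ × sin(θ) / g = 2 × 20.001 × sin(70°) / 9.81 = 2 × 20.001 × 0.939693 / 9.81 = 3.83176 s
T = 3.83176 s / 3600.0 = 0.001064 h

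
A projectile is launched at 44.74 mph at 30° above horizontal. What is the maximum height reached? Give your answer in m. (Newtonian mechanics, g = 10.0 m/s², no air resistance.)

v₀ = 44.74 mph × 0.44704 = 20.0006 m/s
H = v₀² × sin²(θ) / (2g) = 20.0006² × sin(30°)² / (2 × 10.0) = 400.024 × 0.25 / 20.0 = 5.0 m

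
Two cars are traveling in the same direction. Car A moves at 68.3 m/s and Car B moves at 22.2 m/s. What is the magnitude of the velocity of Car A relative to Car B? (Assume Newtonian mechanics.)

v_rel = |v_A - v_B| = |68.3 - 22.2| = 46.1 m/s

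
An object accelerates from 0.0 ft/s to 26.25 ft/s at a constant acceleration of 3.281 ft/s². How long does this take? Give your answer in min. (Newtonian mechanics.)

v₀ = 0.0 ft/s × 0.3048 = 0.0 m/s
v = 26.25 ft/s × 0.3048 = 8.001 m/s
a = 3.281 ft/s² × 0.3048 = 1.00005 m/s²
t = (v - v₀) / a = (8.001 - 0.0) / 1.00005 = 8.0006 s
t = 8.0006 s / 60.0 = 0.1333 min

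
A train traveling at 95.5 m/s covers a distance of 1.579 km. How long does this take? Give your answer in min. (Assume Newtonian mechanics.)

d = 1.579 km × 1000.0 = 1579.0 m
t = d / v = 1579.0 / 95.5 = 16.534 s
t = 16.534 s / 60.0 = 0.2756 min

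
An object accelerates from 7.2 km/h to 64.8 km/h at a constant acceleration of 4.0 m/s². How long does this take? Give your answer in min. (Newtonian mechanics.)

v₀ = 7.2 km/h × 0.2777777777777778 = 2.0 m/s
v = 64.8 km/h × 0.2777777777777778 = 18.0 m/s
t = (v - v₀) / a = (18.0 - 2.0) / 4.0 = 4.0 s
t = 4.0 s / 60.0 = 0.06667 min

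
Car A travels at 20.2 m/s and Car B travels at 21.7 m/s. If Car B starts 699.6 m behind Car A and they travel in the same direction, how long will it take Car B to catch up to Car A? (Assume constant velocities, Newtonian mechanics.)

Relative speed: v_rel = 21.7 - 20.2 = 1.5 m/s
Time to catch: t = d₀/v_rel = 699.6/1.5 = 466.4 s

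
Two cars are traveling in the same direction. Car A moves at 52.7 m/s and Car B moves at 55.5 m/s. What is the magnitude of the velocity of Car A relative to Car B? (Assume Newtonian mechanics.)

v_rel = |v_A - v_B| = |52.7 - 55.5| = 2.8 m/s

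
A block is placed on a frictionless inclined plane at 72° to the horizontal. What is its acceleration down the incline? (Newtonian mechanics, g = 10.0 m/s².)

a = g sin(θ) = 10.0 × sin(72°) = 10.0 × 0.9511 = 9.51 m/s²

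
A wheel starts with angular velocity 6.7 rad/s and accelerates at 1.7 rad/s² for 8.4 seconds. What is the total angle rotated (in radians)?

θ = ω₀t + ½αt² = 6.7×8.4 + ½×1.7×8.4² = 116.26 rad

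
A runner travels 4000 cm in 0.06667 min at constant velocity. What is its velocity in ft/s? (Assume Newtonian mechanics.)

d = 4000 cm × 0.01 = 40.0 m
t = 0.06667 min × 60.0 = 4.0002 s
v = d / t = 40.0 / 4.0002 = 9.9995 m/s
v = 9.9995 m/s / 0.3048 = 32.81 ft/s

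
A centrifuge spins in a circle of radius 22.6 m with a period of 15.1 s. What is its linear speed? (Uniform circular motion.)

v = 2πr/T = 2π×22.6/15.1 = 9.4 m/s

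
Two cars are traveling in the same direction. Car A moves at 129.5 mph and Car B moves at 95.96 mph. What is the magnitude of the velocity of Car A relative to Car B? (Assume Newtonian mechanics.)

v_rel = |v_A - v_B| = |129.5 - 95.96| = 33.54 mph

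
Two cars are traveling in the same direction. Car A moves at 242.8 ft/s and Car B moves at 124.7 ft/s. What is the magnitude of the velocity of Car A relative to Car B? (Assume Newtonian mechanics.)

v_rel = |v_A - v_B| = |242.8 - 124.7| = 118.1 ft/s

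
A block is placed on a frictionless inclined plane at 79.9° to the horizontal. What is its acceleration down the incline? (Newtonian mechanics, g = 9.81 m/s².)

a = g sin(θ) = 9.81 × sin(79.9°) = 9.81 × 0.9845 = 9.66 m/s²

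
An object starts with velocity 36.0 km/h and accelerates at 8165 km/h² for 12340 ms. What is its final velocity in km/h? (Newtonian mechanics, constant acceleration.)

v₀ = 36.0 km/h × 0.2777777777777778 = 10.0 m/s
a = 8165 km/h² × 7.716049382716049e-05 = 0.630015 m/s²
t = 12340 ms × 0.001 = 12.34 s
v = v₀ + a × t = 10.0 + 0.630015 × 12.34 = 17.7744 m/s
v = 17.7744 m/s / 0.2777777777777778 = 63.99 km/h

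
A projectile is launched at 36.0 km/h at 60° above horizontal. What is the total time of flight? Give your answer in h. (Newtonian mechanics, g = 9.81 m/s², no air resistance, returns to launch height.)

v₀ = 36.0 km/h × 0.2777777777777778 = 10.0 m/s
T = 2 × v₀ × sin(θ) / g = 2 × 10.0 × sin(60°) / 9.81 = 2 × 10.0 × 0.866025 / 9.81 = 1.7656 s
T = 1.7656 s / 3600.0 = 0.0004904 h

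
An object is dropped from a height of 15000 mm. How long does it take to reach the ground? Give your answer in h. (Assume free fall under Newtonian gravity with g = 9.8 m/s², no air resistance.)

h = 15000 mm × 0.001 = 15.0 m
t = √(2h/g) = √(2 × 15.0 / 9.8) = 1.74964 s
t = 1.74964 s / 3600.0 = 0.000486 h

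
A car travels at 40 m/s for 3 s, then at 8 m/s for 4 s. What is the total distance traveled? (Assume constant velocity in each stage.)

d₁ = v₁t₁ = 40 × 3 = 120 m
d₂ = v₂t₂ = 8 × 4 = 32 m
d_total = 120 + 32 = 152 m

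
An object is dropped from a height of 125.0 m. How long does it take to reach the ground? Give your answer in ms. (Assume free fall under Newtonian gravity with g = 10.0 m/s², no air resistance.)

t = √(2h/g) = √(2 × 125.0 / 10.0) = 5.0 s
t = 5.0 s / 0.001 = 5000 ms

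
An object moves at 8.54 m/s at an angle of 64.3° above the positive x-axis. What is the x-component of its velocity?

vₓ = v cos(θ) = 8.54 × cos(64.3°) = 3.7 m/s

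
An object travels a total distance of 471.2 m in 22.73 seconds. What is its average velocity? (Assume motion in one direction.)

v_avg = Δd / Δt = 471.2 / 22.73 = 20.73 m/s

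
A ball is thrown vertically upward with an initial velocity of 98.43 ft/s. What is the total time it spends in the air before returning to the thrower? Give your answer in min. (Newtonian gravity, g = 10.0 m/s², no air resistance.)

v₀ = 98.43 ft/s × 0.3048 = 30.0015 m/s
t_total = 2 × v₀ / g = 2 × 30.0015 / 10.0 = 6.0003 s
t_total = 6.0003 s / 60.0 = 0.1 min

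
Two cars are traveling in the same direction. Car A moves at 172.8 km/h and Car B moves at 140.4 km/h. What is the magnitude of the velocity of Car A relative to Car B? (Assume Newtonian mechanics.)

v_rel = |v_A - v_B| = |172.8 - 140.4| = 32.4 km/h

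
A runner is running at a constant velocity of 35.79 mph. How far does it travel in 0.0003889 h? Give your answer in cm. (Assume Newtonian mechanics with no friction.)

v = 35.79 mph × 0.44704 = 15.9996 m/s
t = 0.0003889 h × 3600.0 = 1.40004 s
d = v × t = 15.9996 × 1.40004 = 22.4001 m
d = 22.4001 m / 0.01 = 2240 cm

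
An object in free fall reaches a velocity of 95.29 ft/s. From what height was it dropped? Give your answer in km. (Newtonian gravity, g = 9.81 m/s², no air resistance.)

v = 95.29 ft/s × 0.3048 = 29.0444 m/s
h = v² / (2g) = 29.0444² / (2 × 9.81) = 42.9958 m
h = 42.9958 m / 1000.0 = 0.043 km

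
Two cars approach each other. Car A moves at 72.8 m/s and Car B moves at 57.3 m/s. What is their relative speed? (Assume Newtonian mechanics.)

v_rel = v_A + v_B = 72.8 + 57.3 = 130.1 m/s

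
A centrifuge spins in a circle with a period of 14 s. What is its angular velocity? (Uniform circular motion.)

ω = 2π/T = 2π/14 = 0.4488 rad/s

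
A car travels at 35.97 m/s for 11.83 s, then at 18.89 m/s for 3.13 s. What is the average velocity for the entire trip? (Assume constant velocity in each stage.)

d₁ = v₁t₁ = 35.97 × 11.83 = 425.5251 m
d₂ = v₂t₂ = 18.89 × 3.13 = 59.1257 m
d_total = 484.6508 m, t_total = 14.96 s
v_avg = d_total/t_total = 484.6508/14.96 = 32.4 m/s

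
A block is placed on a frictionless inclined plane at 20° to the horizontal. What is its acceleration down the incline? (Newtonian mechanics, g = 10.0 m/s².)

a = g sin(θ) = 10.0 × sin(20°) = 10.0 × 0.342 = 3.42 m/s²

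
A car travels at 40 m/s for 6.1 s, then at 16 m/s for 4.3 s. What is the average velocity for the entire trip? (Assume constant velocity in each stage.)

d₁ = v₁t₁ = 40 × 6.1 = 244.0 m
d₂ = v₂t₂ = 16 × 4.3 = 68.8 m
d_total = 312.8 m, t_total = 10.4 s
v_avg = d_total/t_total = 312.8/10.4 = 30.08 m/s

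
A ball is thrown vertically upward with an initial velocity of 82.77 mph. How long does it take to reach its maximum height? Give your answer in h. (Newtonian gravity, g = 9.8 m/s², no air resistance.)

v₀ = 82.77 mph × 0.44704 = 37.0015 m/s
t_up = v₀ / g = 37.0015 / 9.8 = 3.77566 s
t_up = 3.77566 s / 3600.0 = 0.001049 h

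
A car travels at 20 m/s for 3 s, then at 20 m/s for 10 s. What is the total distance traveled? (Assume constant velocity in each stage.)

d₁ = v₁t₁ = 20 × 3 = 60 m
d₂ = v₂t₂ = 20 × 10 = 200 m
d_total = 60 + 200 = 260 m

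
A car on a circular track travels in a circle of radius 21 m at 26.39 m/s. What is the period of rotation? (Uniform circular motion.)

T = 2πr/v = 2π×21/26.39 = 5.0 s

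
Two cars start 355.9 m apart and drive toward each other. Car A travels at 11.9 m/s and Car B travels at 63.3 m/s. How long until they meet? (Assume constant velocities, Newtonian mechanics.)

Combined speed: v_combined = 11.9 + 63.3 = 75.2 m/s
Time to meet: t = d/v_combined = 355.9/75.2 = 4.73 s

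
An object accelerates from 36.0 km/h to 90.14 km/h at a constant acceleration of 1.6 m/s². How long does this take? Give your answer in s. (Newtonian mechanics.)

v₀ = 36.0 km/h × 0.2777777777777778 = 10.0 m/s
v = 90.14 km/h × 0.2777777777777778 = 25.0389 m/s
t = (v - v₀) / a = (25.0389 - 10.0) / 1.6 = 9.399 s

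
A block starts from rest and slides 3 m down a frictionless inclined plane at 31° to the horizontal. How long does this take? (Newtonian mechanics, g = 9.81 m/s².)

a = g sin(θ) = 9.81 × sin(31°) = 5.0525 m/s²
t = √(2d/a) = √(2 × 3 / 5.0525) = 1.09 s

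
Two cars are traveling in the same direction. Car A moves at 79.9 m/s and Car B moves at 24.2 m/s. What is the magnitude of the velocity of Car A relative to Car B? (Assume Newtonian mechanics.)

v_rel = |v_A - v_B| = |79.9 - 24.2| = 55.7 m/s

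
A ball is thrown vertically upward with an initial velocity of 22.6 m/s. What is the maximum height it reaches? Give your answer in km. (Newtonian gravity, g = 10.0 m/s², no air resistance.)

h_max = v₀² / (2g) = 22.6² / (2 × 10.0) = 510.76 / 20.0 = 25.538 m
h_max = 25.538 m / 1000.0 = 0.02554 km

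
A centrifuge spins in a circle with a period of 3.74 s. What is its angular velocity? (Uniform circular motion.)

ω = 2π/T = 2π/3.74 = 1.68 rad/s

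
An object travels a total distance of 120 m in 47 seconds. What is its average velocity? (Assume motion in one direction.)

v_avg = Δd / Δt = 120 / 47 = 2.55 m/s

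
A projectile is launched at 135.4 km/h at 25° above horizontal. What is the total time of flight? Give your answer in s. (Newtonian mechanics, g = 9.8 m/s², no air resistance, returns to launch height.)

v₀ = 135.4 km/h × 0.2777777777777778 = 37.6111 m/s
T = 2 × v₀ × sin(θ) / g = 2 × 37.6111 × sin(25°) / 9.8 = 2 × 37.6111 × 0.422618 / 9.8 = 3.244 s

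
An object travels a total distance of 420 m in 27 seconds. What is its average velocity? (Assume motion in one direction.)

v_avg = Δd / Δt = 420 / 27 = 15.56 m/s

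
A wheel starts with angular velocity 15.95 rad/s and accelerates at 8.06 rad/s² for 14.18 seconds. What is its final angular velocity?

ω = ω₀ + αt = 15.95 + 8.06 × 14.18 = 130.24 rad/s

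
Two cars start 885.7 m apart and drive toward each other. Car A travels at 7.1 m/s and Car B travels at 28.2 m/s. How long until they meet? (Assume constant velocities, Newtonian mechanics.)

Combined speed: v_combined = 7.1 + 28.2 = 35.3 m/s
Time to meet: t = d/v_combined = 885.7/35.3 = 25.09 s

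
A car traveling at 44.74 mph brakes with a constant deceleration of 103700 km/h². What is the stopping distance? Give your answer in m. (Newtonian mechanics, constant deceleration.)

v₀ = 44.74 mph × 0.44704 = 20.0006 m/s
a = 103700 km/h² × 7.716049382716049e-05 = 8.00154 m/s²
d = v₀² / (2a) = 20.0006² / (2 × 8.00154) = 400.024 / 16.0031 = 25.0 m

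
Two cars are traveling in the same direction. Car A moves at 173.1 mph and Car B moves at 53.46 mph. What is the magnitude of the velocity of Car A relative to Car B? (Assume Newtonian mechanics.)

v_rel = |v_A - v_B| = |173.1 - 53.46| = 119.64 mph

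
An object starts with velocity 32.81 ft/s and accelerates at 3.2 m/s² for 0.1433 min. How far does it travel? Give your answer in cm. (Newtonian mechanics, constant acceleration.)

v₀ = 32.81 ft/s × 0.3048 = 10.0005 m/s
t = 0.1433 min × 60.0 = 8.598 s
d = v₀ × t + ½ × a × t² = 10.0005 × 8.598 + 0.5 × 3.2 × 8.598² = 204.265 m
d = 204.265 m / 0.01 = 20430 cm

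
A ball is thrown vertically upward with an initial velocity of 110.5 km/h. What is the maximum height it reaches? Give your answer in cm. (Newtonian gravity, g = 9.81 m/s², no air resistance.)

v₀ = 110.5 km/h × 0.2777777777777778 = 30.6944 m/s
h_max = v₀² / (2g) = 30.6944² / (2 × 9.81) = 942.146 / 19.62 = 48.0197 m
h_max = 48.0197 m / 0.01 = 4802 cm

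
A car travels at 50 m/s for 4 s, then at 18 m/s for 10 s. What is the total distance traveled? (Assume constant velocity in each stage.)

d₁ = v₁t₁ = 50 × 4 = 200 m
d₂ = v₂t₂ = 18 × 10 = 180 m
d_total = 200 + 180 = 380 m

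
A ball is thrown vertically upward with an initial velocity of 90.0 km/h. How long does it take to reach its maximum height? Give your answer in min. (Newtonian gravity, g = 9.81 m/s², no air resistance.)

v₀ = 90.0 km/h × 0.2777777777777778 = 25.0 m/s
t_up = v₀ / g = 25.0 / 9.81 = 2.54842 s
t_up = 2.54842 s / 60.0 = 0.04247 min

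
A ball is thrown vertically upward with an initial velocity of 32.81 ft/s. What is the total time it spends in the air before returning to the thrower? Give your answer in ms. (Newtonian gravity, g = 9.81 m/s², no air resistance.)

v₀ = 32.81 ft/s × 0.3048 = 10.0005 m/s
t_total = 2 × v₀ / g = 2 × 10.0005 / 9.81 = 2.03884 s
t_total = 2.03884 s / 0.001 = 2039 ms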